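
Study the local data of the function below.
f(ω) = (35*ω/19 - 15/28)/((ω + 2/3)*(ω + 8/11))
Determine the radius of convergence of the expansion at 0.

The radius of convergence is 2/3.

Denominator factor (ω + 2/3): pole of order 1 at -2/3, modulus 2/3.
Denominator factor (ω + 8/11): pole of order 1 at -8/11, modulus 8/11.
The radius of convergence is the smallest modulus among the singular points: 2/3.


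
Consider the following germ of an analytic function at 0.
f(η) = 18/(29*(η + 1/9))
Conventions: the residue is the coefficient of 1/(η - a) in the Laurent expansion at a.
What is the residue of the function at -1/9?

At the order-1 pole -1/9 set g(η) = (η - (-1/9))*f(η) = 18/29.
Simple pole: residue = g(a) at a = -1/9, which is 18/29.

The residue is 18/29.


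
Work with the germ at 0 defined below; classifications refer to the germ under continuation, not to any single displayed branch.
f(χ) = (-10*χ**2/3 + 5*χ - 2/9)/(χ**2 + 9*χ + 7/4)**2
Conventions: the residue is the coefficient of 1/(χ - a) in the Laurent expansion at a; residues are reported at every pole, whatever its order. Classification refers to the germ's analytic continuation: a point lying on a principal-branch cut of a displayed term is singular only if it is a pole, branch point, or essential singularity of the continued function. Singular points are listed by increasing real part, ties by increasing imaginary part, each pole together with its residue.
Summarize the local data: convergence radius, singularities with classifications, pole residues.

Denominator factor (χ**2 + 9*χ + 7/4)^2: discriminant 74, real irrational roots -9/2 + (1/2)*sqrt(74) and -9/2 - (1/2)*sqrt(74); poles of order 2, moduli 9/2 - (1/2)*sqrt(74) and 9/2 + (1/2)*sqrt(74).
The radius of convergence is the smallest modulus among the singular points: 9/2 - (1/2)*sqrt(74).
The factor χ**2 + 9*χ + 7/4 splits as (χ - a)(χ - a') with a = -9/2 - (1/2)*sqrt(74), a' = -9/2 + (1/2)*sqrt(74). At the order-2 pole a set g(χ) = (χ - a)^2*f(χ) = [-10*χ**2/3 + 5*χ - 2/9] / (χ - a')^2.
Order-2 pole: residue = g'(a); g'(-9/2 - (1/2)*sqrt(74)) = -(257/24642)*sqrt(74), so the residue is -(257/24642)*sqrt(74).
The factor χ**2 + 9*χ + 7/4 splits as (χ - a)(χ - a') with a = -9/2 + (1/2)*sqrt(74), a' = -9/2 - (1/2)*sqrt(74). At the order-2 pole a set g(χ) = (χ - a)^2*f(χ) = [-10*χ**2/3 + 5*χ - 2/9] / (χ - a')^2.
Order-2 pole: residue = g'(a); g'(-9/2 + (1/2)*sqrt(74)) = (257/24642)*sqrt(74), so the residue is (257/24642)*sqrt(74).
List the singular points by increasing real part (a conjugate pair: the negative imaginary part first).

Radius of convergence at 0: 9/2 - (1/2)*sqrt(74).
At -9/2 - (1/2)*sqrt(74): a pole of order 2; residue -(257/24642)*sqrt(74).
At -9/2 + (1/2)*sqrt(74): a pole of order 2; residue (257/24642)*sqrt(74).


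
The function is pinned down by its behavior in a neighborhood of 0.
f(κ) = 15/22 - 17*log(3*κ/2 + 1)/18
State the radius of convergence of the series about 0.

The radius of convergence is 2/3.

Branch term (-17/18)*log(1 - κ/(-2/3)): its argument vanishes at κ = -2/3, a logarithmic branch point, modulus 2/3.
The radius of convergence is the smallest modulus among the singular points: 2/3.


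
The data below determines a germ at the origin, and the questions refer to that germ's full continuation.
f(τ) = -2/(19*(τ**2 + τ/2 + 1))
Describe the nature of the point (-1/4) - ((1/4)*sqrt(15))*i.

The point is a pole of order 1.

The denominator factor τ**2 + τ/2 + 1 vanishes at (-1/4) - ((1/4)*sqrt(15))*i and appears to the power 1; the numerator there equals -2/19, nonzero, and no other factor vanishes.
Hence a pole whose order is the multiplicity, 1.


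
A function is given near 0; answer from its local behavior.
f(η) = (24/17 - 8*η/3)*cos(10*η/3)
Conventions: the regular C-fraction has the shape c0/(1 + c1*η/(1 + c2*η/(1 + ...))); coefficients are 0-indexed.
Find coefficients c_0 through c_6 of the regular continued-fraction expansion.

The regular C-fraction coefficients are [24/17, 17/9, -739/153, 50/17, 2125/2217, 6188/6651, -111847/55692].

Taylor coefficients (expand at 0): a_0 = 24/17, a_1 = -8/3, a_2 = -400/51, a_3 = 400/27, a_4 = 10000/1377, a_5 = -10000/729, a_6 = -100000/37179.
c0 = a_0 = 24/17. Peel one level at a time: if S = 1 + c*η/S' with S'(0) = 1, then c is the η-coefficient of S and S' = c*η/(S - 1).
S_1 = c0/f = 1 + (17/9)*η + (739/81)*η^2 + ...; c1 = 17/9.
S_2 = c1*η/(S_1 - 1) = 1 + (-739/153)*η + (36950/2601)*η^2 + ...; c2 = -739/153.
S_3 = c2*η/(S_2 - 1) = 1 + (50/17)*η + (-6250/2217)*η^2 + ...; c3 = 50/17.
S_4 = c3*η/(S_3 - 1) = 1 + (2125/2217)*η + (-13149500/14745267)*η^2 + ...; c4 = 2125/2217.
S_5 = c4*η/(S_4 - 1) = 1 + (6188/6651)*η + (111847/59859)*η^2 + ...; c5 = 6188/6651.
S_6 = c5*η/(S_5 - 1) = 1 + (-111847/55692)*η + ...; c6 = -111847/55692.


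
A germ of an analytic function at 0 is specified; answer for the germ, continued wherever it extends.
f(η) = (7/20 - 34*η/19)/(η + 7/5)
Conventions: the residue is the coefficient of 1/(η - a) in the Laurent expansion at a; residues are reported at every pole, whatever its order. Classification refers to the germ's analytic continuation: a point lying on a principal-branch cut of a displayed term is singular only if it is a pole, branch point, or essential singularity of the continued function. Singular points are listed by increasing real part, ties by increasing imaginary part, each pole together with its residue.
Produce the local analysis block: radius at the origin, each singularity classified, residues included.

Denominator factor (η + 7/5): pole of order 1 at -7/5, modulus 7/5.
The radius of convergence is the smallest modulus among the singular points: 7/5.
At the order-1 pole -7/5 set g(η) = (η - (-7/5))*f(η) = 7/20 - 34*η/19.
Simple pole: residue = g(a) at a = -7/5, which is 217/76.

Radius of convergence at 0: 7/5.
At -7/5: a pole of order 1; residue 217/76.


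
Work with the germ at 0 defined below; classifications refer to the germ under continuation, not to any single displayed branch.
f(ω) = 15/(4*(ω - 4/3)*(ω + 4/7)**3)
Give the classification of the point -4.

The point is a regular point.

Denominator factors: ω + 4/7 = -24/7 at ω = -4; ω - 4/3 = -16/3 at ω = -4 — none vanishes.
So the germ continues analytically to -4.


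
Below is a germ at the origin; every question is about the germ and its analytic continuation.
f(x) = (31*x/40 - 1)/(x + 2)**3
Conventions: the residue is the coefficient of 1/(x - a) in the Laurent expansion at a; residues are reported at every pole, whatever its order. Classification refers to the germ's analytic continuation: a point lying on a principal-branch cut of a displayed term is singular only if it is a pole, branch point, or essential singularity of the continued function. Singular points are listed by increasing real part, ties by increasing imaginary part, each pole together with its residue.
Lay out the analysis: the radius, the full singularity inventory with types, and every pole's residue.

Denominator factor (x + 2)^3: pole of order 3 at -2, modulus 2.
The radius of convergence is the smallest modulus among the singular points: 2.
At the order-3 pole -2 set g(x) = (x - (-2))^3*f(x) = 31*x/40 - 1.
Order-3 pole: residue = g''(a)/2; g''(-2) = 0, so the residue is 0.

Radius of convergence at 0: 2.
At -2: a pole of order 3; residue 0.


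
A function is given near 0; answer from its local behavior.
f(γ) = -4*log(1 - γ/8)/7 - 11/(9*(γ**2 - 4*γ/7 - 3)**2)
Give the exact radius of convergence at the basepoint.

The radius of convergence is -2/7 + (1/7)*sqrt(151).

Denominator factor (γ**2 - 4*γ/7 - 3)^2: discriminant 604/49, real irrational roots 2/7 + (1/7)*sqrt(151) and 2/7 - (1/7)*sqrt(151); poles of order 2, moduli 2/7 + (1/7)*sqrt(151) and -2/7 + (1/7)*sqrt(151).
Branch term (-4/7)*log(1 - γ/(8)): its argument vanishes at γ = 8, a logarithmic branch point, modulus 8.
The radius of convergence is the smallest modulus among the singular points: -2/7 + (1/7)*sqrt(151).


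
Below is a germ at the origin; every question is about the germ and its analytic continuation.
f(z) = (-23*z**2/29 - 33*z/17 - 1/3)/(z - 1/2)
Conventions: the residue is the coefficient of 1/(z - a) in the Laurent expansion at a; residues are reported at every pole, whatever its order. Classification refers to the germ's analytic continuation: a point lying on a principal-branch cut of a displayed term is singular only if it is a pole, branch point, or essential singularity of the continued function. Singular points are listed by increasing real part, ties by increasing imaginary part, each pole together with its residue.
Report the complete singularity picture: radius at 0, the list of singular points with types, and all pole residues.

Radius of convergence at 0: 1/2.
At 1/2: a pole of order 1; residue -8887/5916.

Denominator factor (z - 1/2): pole of order 1 at 1/2, modulus 1/2.
The radius of convergence is the smallest modulus among the singular points: 1/2.
At the order-1 pole 1/2 set g(z) = (z - (1/2))*f(z) = -23*z**2/29 - 33*z/17 - 1/3.
Simple pole: residue = g(a) at a = 1/2, which is -8887/5916.


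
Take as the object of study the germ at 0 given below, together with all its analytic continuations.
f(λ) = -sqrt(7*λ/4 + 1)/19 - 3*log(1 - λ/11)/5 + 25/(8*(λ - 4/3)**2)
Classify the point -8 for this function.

The point is a regular point.

Denominator factors: λ - 4/3 = -28/3 at λ = -8 — none vanishes.
Branch term log(1 - λ/(11)): argument at -8 is 19/11, nonzero, so -8 is not its branch point (a point on a principal cut is still regular for the continued germ).
Branch term sqrt(1 - λ/(-4/7)): argument at -8 is -13, nonzero, so -8 is not its branch point (a point on a principal cut is still regular for the continued germ).
So the germ continues analytically to -8.


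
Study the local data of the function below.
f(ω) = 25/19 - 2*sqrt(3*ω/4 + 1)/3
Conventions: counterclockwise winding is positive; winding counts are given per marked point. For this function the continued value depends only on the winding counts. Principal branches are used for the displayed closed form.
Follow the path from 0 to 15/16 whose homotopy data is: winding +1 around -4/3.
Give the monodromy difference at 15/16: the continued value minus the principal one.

The rational part is single-valued and drops out of the difference; each branch term changes only by its own monodromy.
(-2/3)*sqrt(1 - ω/(-4/3)): winding +1 is odd, the square root flips sign, contributing -2*(-2/3)*sqrt(1 - (15/16)/(-4/3)) = -2*(-2/3)*sqrt(109/64) = (1/6)*sqrt(109).
Summing the contributions at ω = 15/16 gives (1/6)*sqrt(109).

Continued minus principal equals (1/6)*sqrt(109).


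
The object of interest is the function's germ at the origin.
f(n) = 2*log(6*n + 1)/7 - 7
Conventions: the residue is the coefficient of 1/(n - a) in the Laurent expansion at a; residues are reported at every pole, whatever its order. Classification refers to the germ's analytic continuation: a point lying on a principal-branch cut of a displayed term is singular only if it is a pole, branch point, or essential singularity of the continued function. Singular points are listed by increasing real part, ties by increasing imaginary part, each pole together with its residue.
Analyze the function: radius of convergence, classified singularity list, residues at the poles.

Branch term (2/7)*log(1 - n/(-1/6)): its argument vanishes at n = -1/6, a logarithmic branch point, modulus 1/6.
The radius of convergence is the smallest modulus among the singular points: 1/6.

Radius of convergence at 0: 1/6.
At -1/6: a logarithmic branch point.


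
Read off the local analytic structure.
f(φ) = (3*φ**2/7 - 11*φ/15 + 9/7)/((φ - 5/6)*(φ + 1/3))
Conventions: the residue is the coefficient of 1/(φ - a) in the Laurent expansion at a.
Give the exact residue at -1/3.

The residue is -142/105.

At the order-1 pole -1/3 set g(φ) = (φ - (-1/3))*f(φ) = (3*φ**2/7 - 11*φ/15 + 9/7)/(φ - 5/6).
Simple pole: residue = g(a) at a = -1/3, which is -142/105.


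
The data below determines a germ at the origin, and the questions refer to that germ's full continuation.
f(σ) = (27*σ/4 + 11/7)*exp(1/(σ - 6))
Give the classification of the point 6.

The point is an essential singularity.

The exponent 1/(σ - (6)) has a pole at 6, so exp(1/(σ - (6))) takes every nonzero value near it: an essential singularity (not a pole of any order).


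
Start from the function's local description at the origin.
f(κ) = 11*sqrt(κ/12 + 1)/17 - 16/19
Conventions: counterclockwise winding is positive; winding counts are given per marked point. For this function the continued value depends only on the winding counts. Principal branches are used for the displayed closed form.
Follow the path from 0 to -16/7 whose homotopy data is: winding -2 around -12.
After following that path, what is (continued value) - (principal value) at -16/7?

The rational part is single-valued and drops out of the difference; each branch term changes only by its own monodromy.
(11/17)*sqrt(1 - κ/(-12)): winding -2 is even, the square root returns to the same sheet, contribution 0.
Summing the contributions at κ = -16/7 gives 0.

Continued minus principal equals 0.


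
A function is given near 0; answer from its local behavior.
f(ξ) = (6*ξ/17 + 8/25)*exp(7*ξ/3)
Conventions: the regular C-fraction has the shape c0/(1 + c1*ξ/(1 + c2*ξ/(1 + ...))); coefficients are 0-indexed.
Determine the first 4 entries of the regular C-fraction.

Taylor coefficients (expand at 0): a_0 = 8/25, a_1 = 1402/1275, a_2 = 6482/3825, a_3 = 56399/34425.
c0 = a_0 = 8/25. Peel one level at a time: if S = 1 + c*ξ/S' with S'(0) = 1, then c is the ξ-coefficient of S and S' = c*ξ/(S - 1).
S_1 = c0/f = 1 + (-701/204)*ξ + (271013/41616)*ξ^2 + ...; c1 = -701/204.
S_2 = c1*ξ/(S_1 - 1) = 1 + (271013/143004)*ξ + (23488787/26535654)*ξ^2 + ...; c2 = 271013/143004.
S_3 = c2*ξ/(S_2 - 1) = 1 + (-798618758/1709821017)*ξ + ...; c3 = -798618758/1709821017.

The regular C-fraction coefficients are [8/25, -701/204, 271013/143004, -798618758/1709821017].


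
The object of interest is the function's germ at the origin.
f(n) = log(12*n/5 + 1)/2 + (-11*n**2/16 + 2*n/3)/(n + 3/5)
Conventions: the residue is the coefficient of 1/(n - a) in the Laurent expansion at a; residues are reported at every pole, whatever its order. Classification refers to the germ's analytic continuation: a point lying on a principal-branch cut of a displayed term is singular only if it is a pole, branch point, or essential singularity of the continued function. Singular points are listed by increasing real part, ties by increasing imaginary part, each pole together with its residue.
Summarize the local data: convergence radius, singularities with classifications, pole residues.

Radius of convergence at 0: 5/12.
At -3/5: a pole of order 1; residue -259/400.
At -5/12: a logarithmic branch point.

Denominator factor (n + 3/5): pole of order 1 at -3/5, modulus 3/5.
Branch term (1/2)*log(1 - n/(-5/12)): its argument vanishes at n = -5/12, a logarithmic branch point, modulus 5/12.
The radius of convergence is the smallest modulus among the singular points: 5/12.
The branch term is analytic at -3/5 and contributes nothing to the residue; only the rational part matters.
At the order-1 pole -3/5 set g(n) = (n - (-3/5))*(rational part) = -11*n**2/16 + 2*n/3.
Simple pole: residue = g(a) at a = -3/5, which is -259/400.
List the singular points by increasing real part (a conjugate pair: the negative imaginary part first).


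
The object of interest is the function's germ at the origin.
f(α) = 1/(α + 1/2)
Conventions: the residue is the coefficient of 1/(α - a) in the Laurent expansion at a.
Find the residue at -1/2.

The residue is 1.

At the order-1 pole -1/2 set g(α) = (α - (-1/2))*f(α) = 1.
Simple pole: residue = g(a) at a = -1/2, which is 1.


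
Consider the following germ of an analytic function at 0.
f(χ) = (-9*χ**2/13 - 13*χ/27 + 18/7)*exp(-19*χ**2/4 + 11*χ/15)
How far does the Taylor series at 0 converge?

The radius of convergence is infinite.

The factor exp(-19*χ**2/4 + 11*χ/15) is entire and contributes no finite singular point.
The polynomial part has no poles.
No finite singular points: the Taylor series at 0 converges everywhere.


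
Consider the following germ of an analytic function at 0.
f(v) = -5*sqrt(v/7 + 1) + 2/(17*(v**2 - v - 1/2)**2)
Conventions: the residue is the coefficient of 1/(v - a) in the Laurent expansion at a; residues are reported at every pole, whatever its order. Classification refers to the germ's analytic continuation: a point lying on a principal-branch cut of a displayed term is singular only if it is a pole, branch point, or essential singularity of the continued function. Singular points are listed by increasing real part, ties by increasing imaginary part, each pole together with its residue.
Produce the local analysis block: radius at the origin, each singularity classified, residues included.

Radius of convergence at 0: -1/2 + (1/2)*sqrt(3).
At -7: an algebraic (square-root) branch point.
At 1/2 - (1/2)*sqrt(3): a pole of order 2; residue (4/153)*sqrt(3).
At 1/2 + (1/2)*sqrt(3): a pole of order 2; residue -(4/153)*sqrt(3).

Denominator factor (v**2 - v - 1/2)^2: discriminant 3, real irrational roots 1/2 + (1/2)*sqrt(3) and 1/2 - (1/2)*sqrt(3); poles of order 2, moduli 1/2 + (1/2)*sqrt(3) and -1/2 + (1/2)*sqrt(3).
Branch term (-5)*sqrt(1 - v/(-7)): its argument vanishes at v = -7, a square-root branch point, modulus 7.
The radius of convergence is the smallest modulus among the singular points: -1/2 + (1/2)*sqrt(3).
The branch term is analytic at 1/2 - (1/2)*sqrt(3) and contributes nothing to the residue; only the rational part matters.
The factor v**2 - v - 1/2 splits as (v - a)(v - a') with a = 1/2 - (1/2)*sqrt(3), a' = 1/2 + (1/2)*sqrt(3). At the order-2 pole a set g(v) = (v - a)^2*(rational part) = [2/17] / (v - a')^2.
Order-2 pole: residue = g'(a); g'(1/2 - (1/2)*sqrt(3)) = (4/153)*sqrt(3), so the residue is (4/153)*sqrt(3).
The branch term is analytic at 1/2 + (1/2)*sqrt(3) and contributes nothing to the residue; only the rational part matters.
The factor v**2 - v - 1/2 splits as (v - a)(v - a') with a = 1/2 + (1/2)*sqrt(3), a' = 1/2 - (1/2)*sqrt(3). At the order-2 pole a set g(v) = (v - a)^2*(rational part) = [2/17] / (v - a')^2.
Order-2 pole: residue = g'(a); g'(1/2 + (1/2)*sqrt(3)) = -(4/153)*sqrt(3), so the residue is -(4/153)*sqrt(3).
List the singular points by increasing real part (a conjugate pair: the negative imaginary part first).


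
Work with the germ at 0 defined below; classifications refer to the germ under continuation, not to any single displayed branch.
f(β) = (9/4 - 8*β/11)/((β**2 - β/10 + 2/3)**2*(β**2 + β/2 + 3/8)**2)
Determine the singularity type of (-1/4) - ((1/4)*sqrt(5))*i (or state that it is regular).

The point is a pole of order 2.

The denominator factor β**2 + β/2 + 3/8 vanishes at (-1/4) - ((1/4)*sqrt(5))*i and appears to the power 2; the numerator there equals (107/44) + ((2/11)*sqrt(5))*i, nonzero, and no other factor vanishes.
Hence a pole whose order is the multiplicity, 2.


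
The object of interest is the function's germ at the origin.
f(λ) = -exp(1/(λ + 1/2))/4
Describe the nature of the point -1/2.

The exponent 1/(λ - (-1/2)) has a pole at -1/2, so exp(1/(λ - (-1/2))) takes every nonzero value near it: an essential singularity (not a pole of any order).

The point is an essential singularity.


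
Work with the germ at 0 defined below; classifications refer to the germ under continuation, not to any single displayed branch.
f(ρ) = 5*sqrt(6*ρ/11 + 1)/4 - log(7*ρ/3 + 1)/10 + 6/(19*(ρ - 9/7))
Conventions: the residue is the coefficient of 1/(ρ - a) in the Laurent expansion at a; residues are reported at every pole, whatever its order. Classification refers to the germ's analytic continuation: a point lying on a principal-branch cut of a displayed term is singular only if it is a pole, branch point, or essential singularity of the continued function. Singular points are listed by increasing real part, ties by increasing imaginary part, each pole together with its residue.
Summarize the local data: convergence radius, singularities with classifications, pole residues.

Denominator factor (ρ - 9/7): pole of order 1 at 9/7, modulus 9/7.
Branch term (5/4)*sqrt(1 - ρ/(-11/6)): its argument vanishes at ρ = -11/6, a square-root branch point, modulus 11/6.
Branch term (-1/10)*log(1 - ρ/(-3/7)): its argument vanishes at ρ = -3/7, a logarithmic branch point, modulus 3/7.
The radius of convergence is the smallest modulus among the singular points: 3/7.
The branch terms are analytic at 9/7 and contribute nothing to the residue; only the rational part matters.
At the order-1 pole 9/7 set g(ρ) = (ρ - (9/7))*(rational part) = 6/19.
Simple pole: residue = g(a) at a = 9/7, which is 6/19.
List the singular points by increasing real part (a conjugate pair: the negative imaginary part first).

Radius of convergence at 0: 3/7.
At -11/6: an algebraic (square-root) branch point.
At -3/7: a logarithmic branch point.
At 9/7: a pole of order 1; residue 6/19.


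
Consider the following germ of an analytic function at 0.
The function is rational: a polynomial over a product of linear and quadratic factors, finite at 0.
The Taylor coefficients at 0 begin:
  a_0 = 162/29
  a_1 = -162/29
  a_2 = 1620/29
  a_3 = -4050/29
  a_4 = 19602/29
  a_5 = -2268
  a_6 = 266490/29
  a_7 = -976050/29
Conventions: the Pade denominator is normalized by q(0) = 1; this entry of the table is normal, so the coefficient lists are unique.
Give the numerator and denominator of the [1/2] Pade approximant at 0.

The Pade approximant has numerator coefficients [162/29, 108/29]; denominator coefficients [1, 5/3, -25/3].

Taylor coefficients needed (read off): a_0 = 162/29, a_1 = -162/29, a_2 = 1620/29, a_3 = -4050/29.
Write the denominator as Q(ε) = 1 + q1*ε + q2*ε^2. Requiring Q*f - P = O(ε^4) with deg P <= 1 kills the coefficients of ε^2..ε^3 in Q*f:
  ε^2: a_2 + q1*a_1 + q2*a_0 = 0, i.e. 1620/29 + (-162/29)*q1 + (162/29)*q2 = 0.
  ε^3: a_3 + q1*a_2 + q2*a_1 = 0, i.e. -4050/29 + (1620/29)*q1 + (-162/29)*q2 = 0.
Solving this linear system: q1 = 5/3, q2 = -25/3.
The numerator is Q*f truncated at degree 1: P0 = a_0 = 162/29; P1 = a_1 + q1*a_0 = 108/29.


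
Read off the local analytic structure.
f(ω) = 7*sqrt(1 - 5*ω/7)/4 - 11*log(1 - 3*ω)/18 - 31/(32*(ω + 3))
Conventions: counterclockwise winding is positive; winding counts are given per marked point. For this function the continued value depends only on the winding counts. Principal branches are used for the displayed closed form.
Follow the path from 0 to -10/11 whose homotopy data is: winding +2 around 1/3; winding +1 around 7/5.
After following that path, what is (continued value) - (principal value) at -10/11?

The rational part is single-valued and drops out of the difference; each branch term changes only by its own monodromy.
(7/4)*sqrt(1 - ω/(7/5)): winding +1 is odd, the square root flips sign, contributing -2*(7/4)*sqrt(1 - (-10/11)/(7/5)) = -2*(7/4)*sqrt(127/77) = -(1/22)*sqrt(9779).
(-11/18)*log(1 - ω/(1/3)): each positive loop around 1/3 adds 2*pi*i to the log, so winding +2 contributes (-11/18)*(2)*2*pi*i = -(22/9)*pi*i.
Summing the contributions at ω = -10/11 gives (-(1/22)*sqrt(9779)) - ((22/9)*pi)*i.

Continued minus principal equals (-(1/22)*sqrt(9779)) - ((22/9)*pi)*i.


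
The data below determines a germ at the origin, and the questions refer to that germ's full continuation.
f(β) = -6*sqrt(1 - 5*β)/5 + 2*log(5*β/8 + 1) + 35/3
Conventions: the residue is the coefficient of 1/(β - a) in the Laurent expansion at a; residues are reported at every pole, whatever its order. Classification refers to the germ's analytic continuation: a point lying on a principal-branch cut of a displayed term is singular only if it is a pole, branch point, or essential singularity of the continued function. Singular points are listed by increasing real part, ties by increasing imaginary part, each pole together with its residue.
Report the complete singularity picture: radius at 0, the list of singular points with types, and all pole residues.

Radius of convergence at 0: 1/5.
At -8/5: a logarithmic branch point.
At 1/5: an algebraic (square-root) branch point.

Branch term (2)*log(1 - β/(-8/5)): its argument vanishes at β = -8/5, a logarithmic branch point, modulus 8/5.
Branch term (-6/5)*sqrt(1 - β/(1/5)): its argument vanishes at β = 1/5, a square-root branch point, modulus 1/5.
The radius of convergence is the smallest modulus among the singular points: 1/5.
List the singular points by increasing real part (a conjugate pair: the negative imaginary part first).


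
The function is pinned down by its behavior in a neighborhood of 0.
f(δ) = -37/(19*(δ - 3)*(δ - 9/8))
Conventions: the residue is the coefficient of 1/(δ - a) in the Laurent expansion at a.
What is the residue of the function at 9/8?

At the order-1 pole 9/8 set g(δ) = (δ - (9/8))*f(δ) = -37/(19*(δ - 3)).
Simple pole: residue = g(a) at a = 9/8, which is 296/285.

The residue is 296/285.


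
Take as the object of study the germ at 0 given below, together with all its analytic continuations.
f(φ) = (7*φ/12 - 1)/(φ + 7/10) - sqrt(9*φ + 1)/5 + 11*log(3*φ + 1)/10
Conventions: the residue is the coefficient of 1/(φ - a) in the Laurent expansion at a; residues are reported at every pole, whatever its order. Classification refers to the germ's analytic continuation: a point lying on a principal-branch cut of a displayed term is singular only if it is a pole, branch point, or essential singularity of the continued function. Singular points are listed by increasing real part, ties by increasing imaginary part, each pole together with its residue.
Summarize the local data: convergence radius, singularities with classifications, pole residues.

Denominator factor (φ + 7/10): pole of order 1 at -7/10, modulus 7/10.
Branch term (-1/5)*sqrt(1 - φ/(-1/9)): its argument vanishes at φ = -1/9, a square-root branch point, modulus 1/9.
Branch term (11/10)*log(1 - φ/(-1/3)): its argument vanishes at φ = -1/3, a logarithmic branch point, modulus 1/3.
The radius of convergence is the smallest modulus among the singular points: 1/9.
The branch terms are analytic at -7/10 and contribute nothing to the residue; only the rational part matters.
At the order-1 pole -7/10 set g(φ) = (φ - (-7/10))*(rational part) = 7*φ/12 - 1.
Simple pole: residue = g(a) at a = -7/10, which is -169/120.
List the singular points by increasing real part (a conjugate pair: the negative imaginary part first).

Radius of convergence at 0: 1/9.
At -7/10: a pole of order 1; residue -169/120.
At -1/3: a logarithmic branch point.
At -1/9: an algebraic (square-root) branch point.


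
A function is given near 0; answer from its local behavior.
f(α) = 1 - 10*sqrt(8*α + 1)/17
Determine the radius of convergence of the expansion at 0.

Branch term (-10/17)*sqrt(1 - α/(-1/8)): its argument vanishes at α = -1/8, a square-root branch point, modulus 1/8.
The radius of convergence is the smallest modulus among the singular points: 1/8.

The radius of convergence is 1/8.


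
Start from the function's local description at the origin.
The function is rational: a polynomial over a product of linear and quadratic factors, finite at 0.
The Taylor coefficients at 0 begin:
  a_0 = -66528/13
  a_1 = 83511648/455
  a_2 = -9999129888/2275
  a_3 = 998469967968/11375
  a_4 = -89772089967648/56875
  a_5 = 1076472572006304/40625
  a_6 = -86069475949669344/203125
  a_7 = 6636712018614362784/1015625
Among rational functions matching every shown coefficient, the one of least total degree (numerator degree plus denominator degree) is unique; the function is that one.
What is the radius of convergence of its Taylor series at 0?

The radius of convergence is 1/12.

No rational of total degree below 5 reproduces all 8 coefficients; solving the [1/4] Pade equations on them gives f(ρ) = (-22*ρ/7 - 35/26)/((ρ + 1/12)**3*(ρ + 5/11)), whose expansion matches every shown term.
Denominator factor (ρ + 1/12)^3: pole of order 3 at -1/12, modulus 1/12.
Denominator factor (ρ + 5/11): pole of order 1 at -5/11, modulus 5/11.
The radius of convergence is the smallest modulus among the singular points: 1/12.


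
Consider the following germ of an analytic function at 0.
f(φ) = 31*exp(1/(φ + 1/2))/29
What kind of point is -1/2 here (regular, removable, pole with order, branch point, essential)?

The point is an essential singularity.

The exponent 1/(φ - (-1/2)) has a pole at -1/2, so exp(1/(φ - (-1/2))) takes every nonzero value near it: an essential singularity (not a pole of any order).


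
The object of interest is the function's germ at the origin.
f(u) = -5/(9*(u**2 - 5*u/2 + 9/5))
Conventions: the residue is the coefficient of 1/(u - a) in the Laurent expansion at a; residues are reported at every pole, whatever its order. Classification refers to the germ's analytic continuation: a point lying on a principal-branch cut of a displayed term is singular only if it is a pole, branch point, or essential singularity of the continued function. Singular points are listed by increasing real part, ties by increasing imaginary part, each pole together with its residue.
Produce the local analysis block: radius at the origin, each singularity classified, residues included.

Radius of convergence at 0: (3/5)*sqrt(5).
At (5/4) - ((1/20)*sqrt(95))*i: a pole of order 1; residue -((10/171)*sqrt(95))*i.
At (5/4) + ((1/20)*sqrt(95))*i: a pole of order 1; residue ((10/171)*sqrt(95))*i.

Denominator factor (u**2 - 5*u/2 + 9/5): discriminant -19/20, complex-conjugate roots (5/4) + ((1/20)*sqrt(95))*i and (5/4) - ((1/20)*sqrt(95))*i; poles of order 1, moduli (3/5)*sqrt(5) and (3/5)*sqrt(5).
The radius of convergence is the smallest modulus among the singular points: (3/5)*sqrt(5).
The factor u**2 - 5*u/2 + 9/5 splits as (u - a)(u - a') with a = (5/4) - ((1/20)*sqrt(95))*i, a' = (5/4) + ((1/20)*sqrt(95))*i. At the order-1 pole a set g(u) = (u - a)*f(u) = [-5/9] / (u - a').
Simple pole: residue = g(a) at a = (5/4) - ((1/20)*sqrt(95))*i, which is -((10/171)*sqrt(95))*i.
The factor u**2 - 5*u/2 + 9/5 splits as (u - a)(u - a') with a = (5/4) + ((1/20)*sqrt(95))*i, a' = (5/4) - ((1/20)*sqrt(95))*i. At the order-1 pole a set g(u) = (u - a)*f(u) = [-5/9] / (u - a').
Simple pole: residue = g(a) at a = (5/4) + ((1/20)*sqrt(95))*i, which is ((10/171)*sqrt(95))*i.
List the singular points by increasing real part (a conjugate pair: the negative imaginary part first).


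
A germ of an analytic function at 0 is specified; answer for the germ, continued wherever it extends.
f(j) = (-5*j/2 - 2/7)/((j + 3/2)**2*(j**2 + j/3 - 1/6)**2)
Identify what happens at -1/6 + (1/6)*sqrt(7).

The denominator factor j**2 + j/3 - 1/6 vanishes at -1/6 + (1/6)*sqrt(7) and appears to the power 2; the numerator there equals 11/84 - (5/12)*sqrt(7), nonzero, and no other factor vanishes.
Hence a pole whose order is the multiplicity, 2.

The point is a pole of order 2.


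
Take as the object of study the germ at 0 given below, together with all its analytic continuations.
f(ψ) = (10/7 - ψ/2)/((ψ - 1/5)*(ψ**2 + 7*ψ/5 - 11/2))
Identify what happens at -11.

Denominator factors: ψ - 1/5 = -56/5 at ψ = -11; ψ**2 + 7*ψ/5 - 11/2 = 1001/10 at ψ = -11 — none vanishes.
So the germ continues analytically to -11.

The point is a regular point.


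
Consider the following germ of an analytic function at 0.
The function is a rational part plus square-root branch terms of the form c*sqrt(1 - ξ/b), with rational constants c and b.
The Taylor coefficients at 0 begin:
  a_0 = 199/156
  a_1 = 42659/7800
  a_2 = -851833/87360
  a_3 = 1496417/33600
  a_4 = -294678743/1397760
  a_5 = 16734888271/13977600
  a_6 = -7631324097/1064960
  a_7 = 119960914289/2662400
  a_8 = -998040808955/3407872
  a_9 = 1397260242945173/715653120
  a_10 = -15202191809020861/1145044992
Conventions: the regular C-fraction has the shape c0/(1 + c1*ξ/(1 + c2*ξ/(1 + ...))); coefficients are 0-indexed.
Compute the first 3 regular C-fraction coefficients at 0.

The regular C-fraction coefficients are [199/156, -42659/9950, 72143473743/11884797400].

Taylor coefficients (read off): a_0 = 199/156, a_1 = 42659/7800, a_2 = -851833/87360.
c0 = a_0 = 199/156. Peel one level at a time: if S = 1 + c*ξ/S' with S'(0) = 1, then c is the ξ-coefficient of S and S' = c*ξ/(S - 1).
S_1 = c0/f = 1 + (-42659/9950)*ξ + (72143473743/2772070000)*ξ^2 + ...; c1 = -42659/9950.
S_2 = c1*ξ/(S_1 - 1) = 1 + (72143473743/11884797400)*ξ + ...; c2 = 72143473743/11884797400.


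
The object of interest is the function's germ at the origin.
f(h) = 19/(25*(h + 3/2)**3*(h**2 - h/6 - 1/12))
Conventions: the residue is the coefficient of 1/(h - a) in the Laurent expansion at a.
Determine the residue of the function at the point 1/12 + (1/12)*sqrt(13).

The factor h**2 - h/6 - 1/12 splits as (h - a)(h - a') with a = 1/12 + (1/12)*sqrt(13), a' = 1/12 - (1/12)*sqrt(13). At the order-1 pole a set g(h) = (h - a)*f(h) = [19/(25*(h + 3/2)**3)] / (h - a').
Simple pole: residue = g(a) at a = 1/12 + (1/12)*sqrt(13), which is -124944/609725 + (34656/317057)*sqrt(13).

The residue is -124944/609725 + (34656/317057)*sqrt(13).


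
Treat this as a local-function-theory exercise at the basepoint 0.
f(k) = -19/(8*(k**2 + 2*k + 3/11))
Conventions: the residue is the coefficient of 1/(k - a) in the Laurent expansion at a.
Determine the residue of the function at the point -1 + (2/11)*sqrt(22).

The residue is -(19/64)*sqrt(22).

The factor k**2 + 2*k + 3/11 splits as (k - a)(k - a') with a = -1 + (2/11)*sqrt(22), a' = -1 - (2/11)*sqrt(22). At the order-1 pole a set g(k) = (k - a)*f(k) = [-19/8] / (k - a').
Simple pole: residue = g(a) at a = -1 + (2/11)*sqrt(22), which is -(19/64)*sqrt(22).


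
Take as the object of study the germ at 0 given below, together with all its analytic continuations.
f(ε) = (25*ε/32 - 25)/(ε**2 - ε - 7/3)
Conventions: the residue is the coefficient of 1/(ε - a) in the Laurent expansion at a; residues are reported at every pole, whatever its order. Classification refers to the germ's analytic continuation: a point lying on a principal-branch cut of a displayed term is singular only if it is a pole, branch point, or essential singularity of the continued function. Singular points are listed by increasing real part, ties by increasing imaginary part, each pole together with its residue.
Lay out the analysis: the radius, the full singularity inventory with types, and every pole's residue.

Denominator factor (ε**2 - ε - 7/3): discriminant 31/3, real irrational roots 1/2 + (1/6)*sqrt(93) and 1/2 - (1/6)*sqrt(93); poles of order 1, moduli 1/2 + (1/6)*sqrt(93) and -1/2 + (1/6)*sqrt(93).
The radius of convergence is the smallest modulus among the singular points: -1/2 + (1/6)*sqrt(93).
The factor ε**2 - ε - 7/3 splits as (ε - a)(ε - a') with a = 1/2 - (1/6)*sqrt(93), a' = 1/2 + (1/6)*sqrt(93). At the order-1 pole a set g(ε) = (ε - a)*f(ε) = [25*ε/32 - 25] / (ε - a').
Simple pole: residue = g(a) at a = 1/2 - (1/6)*sqrt(93), which is 25/64 + (1575/1984)*sqrt(93).
The factor ε**2 - ε - 7/3 splits as (ε - a)(ε - a') with a = 1/2 + (1/6)*sqrt(93), a' = 1/2 - (1/6)*sqrt(93). At the order-1 pole a set g(ε) = (ε - a)*f(ε) = [25*ε/32 - 25] / (ε - a').
Simple pole: residue = g(a) at a = 1/2 + (1/6)*sqrt(93), which is 25/64 - (1575/1984)*sqrt(93).
List the singular points by increasing real part (a conjugate pair: the negative imaginary part first).

Radius of convergence at 0: -1/2 + (1/6)*sqrt(93).
At 1/2 - (1/6)*sqrt(93): a pole of order 1; residue 25/64 + (1575/1984)*sqrt(93).
At 1/2 + (1/6)*sqrt(93): a pole of order 1; residue 25/64 - (1575/1984)*sqrt(93).


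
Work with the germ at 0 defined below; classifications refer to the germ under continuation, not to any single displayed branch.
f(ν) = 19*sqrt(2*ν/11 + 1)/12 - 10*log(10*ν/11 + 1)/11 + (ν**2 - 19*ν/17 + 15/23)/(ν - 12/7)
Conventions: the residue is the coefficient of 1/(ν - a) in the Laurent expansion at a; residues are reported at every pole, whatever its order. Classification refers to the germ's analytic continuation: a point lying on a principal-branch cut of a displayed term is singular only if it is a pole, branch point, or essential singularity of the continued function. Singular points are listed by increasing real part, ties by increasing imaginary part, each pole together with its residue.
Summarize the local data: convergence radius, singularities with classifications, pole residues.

Radius of convergence at 0: 11/10.
At -11/2: an algebraic (square-root) branch point.
At -11/10: a logarithmic branch point.
At 12/7: a pole of order 1; residue 32091/19159.

Denominator factor (ν - 12/7): pole of order 1 at 12/7, modulus 12/7.
Branch term (19/12)*sqrt(1 - ν/(-11/2)): its argument vanishes at ν = -11/2, a square-root branch point, modulus 11/2.
Branch term (-10/11)*log(1 - ν/(-11/10)): its argument vanishes at ν = -11/10, a logarithmic branch point, modulus 11/10.
The radius of convergence is the smallest modulus among the singular points: 11/10.
The branch terms are analytic at 12/7 and contribute nothing to the residue; only the rational part matters.
At the order-1 pole 12/7 set g(ν) = (ν - (12/7))*(rational part) = ν**2 - 19*ν/17 + 15/23.
Simple pole: residue = g(a) at a = 12/7, which is 32091/19159.
List the singular points by increasing real part (a conjugate pair: the negative imaginary part first).


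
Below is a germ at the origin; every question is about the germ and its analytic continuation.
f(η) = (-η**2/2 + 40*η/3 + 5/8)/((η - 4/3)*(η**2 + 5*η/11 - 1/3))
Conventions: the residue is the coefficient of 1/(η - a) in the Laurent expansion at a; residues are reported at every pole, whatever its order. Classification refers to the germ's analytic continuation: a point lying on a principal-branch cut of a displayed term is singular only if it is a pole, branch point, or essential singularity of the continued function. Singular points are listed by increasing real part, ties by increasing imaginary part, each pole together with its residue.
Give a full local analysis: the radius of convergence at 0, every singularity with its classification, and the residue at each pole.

Denominator factor (η**2 + 5*η/11 - 1/3): discriminant 559/363, real irrational roots -5/22 + (1/66)*sqrt(1677) and -5/22 - (1/66)*sqrt(1677); poles of order 1, moduli -5/22 + (1/66)*sqrt(1677) and 5/22 + (1/66)*sqrt(1677).
Denominator factor (η - 4/3): pole of order 1 at 4/3, modulus 4/3.
The radius of convergence is the smallest modulus among the singular points: -5/22 + (1/66)*sqrt(1677).
The factor η**2 + 5*η/11 - 1/3 splits as (η - a)(η - a') with a = -5/22 - (1/66)*sqrt(1677), a' = -5/22 + (1/66)*sqrt(1677). At the order-1 pole a set g(η) = (η - a)*f(η) = [(-η**2/2 + 40*η/3 + 5/8)/(η - 4/3)] / (η - a').
Simple pole: residue = g(a) at a = -5/22 - (1/66)*sqrt(1677), which is -14683/3248 + (19623/1815632)*sqrt(1677).
The factor η**2 + 5*η/11 - 1/3 splits as (η - a)(η - a') with a = -5/22 + (1/66)*sqrt(1677), a' = -5/22 - (1/66)*sqrt(1677). At the order-1 pole a set g(η) = (η - a)*f(η) = [(-η**2/2 + 40*η/3 + 5/8)/(η - 4/3)] / (η - a').
Simple pole: residue = g(a) at a = -5/22 + (1/66)*sqrt(1677), which is -14683/3248 - (19623/1815632)*sqrt(1677).
At the order-1 pole 4/3 set g(η) = (η - (4/3))*f(η) = (-η**2/2 + 40*η/3 + 5/8)/(η**2 + 5*η/11 - 1/3).
Simple pole: residue = g(a) at a = 4/3, which is 13871/1624.
List the singular points by increasing real part (a conjugate pair: the negative imaginary part first).

Radius of convergence at 0: -5/22 + (1/66)*sqrt(1677).
At -5/22 - (1/66)*sqrt(1677): a pole of order 1; residue -14683/3248 + (19623/1815632)*sqrt(1677).
At -5/22 + (1/66)*sqrt(1677): a pole of order 1; residue -14683/3248 - (19623/1815632)*sqrt(1677).
At 4/3: a pole of order 1; residue 13871/1624.


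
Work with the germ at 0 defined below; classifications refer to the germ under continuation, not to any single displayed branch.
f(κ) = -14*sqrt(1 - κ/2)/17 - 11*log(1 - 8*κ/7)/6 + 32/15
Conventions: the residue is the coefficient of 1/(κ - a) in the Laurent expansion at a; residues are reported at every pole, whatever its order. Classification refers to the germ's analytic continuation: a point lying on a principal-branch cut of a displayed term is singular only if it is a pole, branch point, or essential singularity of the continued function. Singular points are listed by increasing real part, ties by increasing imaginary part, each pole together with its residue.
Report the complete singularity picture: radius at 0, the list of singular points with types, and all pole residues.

Branch term (-14/17)*sqrt(1 - κ/(2)): its argument vanishes at κ = 2, a square-root branch point, modulus 2.
Branch term (-11/6)*log(1 - κ/(7/8)): its argument vanishes at κ = 7/8, a logarithmic branch point, modulus 7/8.
The radius of convergence is the smallest modulus among the singular points: 7/8.
List the singular points by increasing real part (a conjugate pair: the negative imaginary part first).

Radius of convergence at 0: 7/8.
At 7/8: a logarithmic branch point.
At 2: an algebraic (square-root) branch point.
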